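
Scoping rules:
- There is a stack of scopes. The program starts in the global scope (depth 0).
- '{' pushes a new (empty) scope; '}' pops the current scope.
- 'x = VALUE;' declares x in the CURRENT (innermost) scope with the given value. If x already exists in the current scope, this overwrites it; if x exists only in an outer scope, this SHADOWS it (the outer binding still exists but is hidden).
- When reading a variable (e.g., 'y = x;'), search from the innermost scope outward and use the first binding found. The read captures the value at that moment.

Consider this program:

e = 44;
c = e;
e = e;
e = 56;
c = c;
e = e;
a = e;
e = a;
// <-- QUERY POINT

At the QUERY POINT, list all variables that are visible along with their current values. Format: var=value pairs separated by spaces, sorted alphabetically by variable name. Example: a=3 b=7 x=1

Answer: a=56 c=44 e=56

Derivation:
Step 1: declare e=44 at depth 0
Step 2: declare c=(read e)=44 at depth 0
Step 3: declare e=(read e)=44 at depth 0
Step 4: declare e=56 at depth 0
Step 5: declare c=(read c)=44 at depth 0
Step 6: declare e=(read e)=56 at depth 0
Step 7: declare a=(read e)=56 at depth 0
Step 8: declare e=(read a)=56 at depth 0
Visible at query point: a=56 c=44 e=56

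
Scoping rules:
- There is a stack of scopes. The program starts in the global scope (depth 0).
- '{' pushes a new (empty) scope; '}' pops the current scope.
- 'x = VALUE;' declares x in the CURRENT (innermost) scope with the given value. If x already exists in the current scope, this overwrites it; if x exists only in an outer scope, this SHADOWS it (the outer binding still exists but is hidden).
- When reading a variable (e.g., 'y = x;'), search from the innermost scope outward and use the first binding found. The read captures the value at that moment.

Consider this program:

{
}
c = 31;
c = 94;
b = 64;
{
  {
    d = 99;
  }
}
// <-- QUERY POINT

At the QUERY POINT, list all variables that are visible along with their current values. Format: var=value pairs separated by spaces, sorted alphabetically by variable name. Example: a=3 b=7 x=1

Step 1: enter scope (depth=1)
Step 2: exit scope (depth=0)
Step 3: declare c=31 at depth 0
Step 4: declare c=94 at depth 0
Step 5: declare b=64 at depth 0
Step 6: enter scope (depth=1)
Step 7: enter scope (depth=2)
Step 8: declare d=99 at depth 2
Step 9: exit scope (depth=1)
Step 10: exit scope (depth=0)
Visible at query point: b=64 c=94

Answer: b=64 c=94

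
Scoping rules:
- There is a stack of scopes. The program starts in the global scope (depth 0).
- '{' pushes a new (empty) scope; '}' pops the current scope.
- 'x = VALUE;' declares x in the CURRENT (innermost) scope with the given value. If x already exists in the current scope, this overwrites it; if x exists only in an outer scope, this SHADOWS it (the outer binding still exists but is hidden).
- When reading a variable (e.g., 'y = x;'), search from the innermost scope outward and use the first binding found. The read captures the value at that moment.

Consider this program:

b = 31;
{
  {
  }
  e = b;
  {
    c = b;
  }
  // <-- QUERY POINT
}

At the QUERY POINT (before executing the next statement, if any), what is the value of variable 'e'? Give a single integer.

Step 1: declare b=31 at depth 0
Step 2: enter scope (depth=1)
Step 3: enter scope (depth=2)
Step 4: exit scope (depth=1)
Step 5: declare e=(read b)=31 at depth 1
Step 6: enter scope (depth=2)
Step 7: declare c=(read b)=31 at depth 2
Step 8: exit scope (depth=1)
Visible at query point: b=31 e=31

Answer: 31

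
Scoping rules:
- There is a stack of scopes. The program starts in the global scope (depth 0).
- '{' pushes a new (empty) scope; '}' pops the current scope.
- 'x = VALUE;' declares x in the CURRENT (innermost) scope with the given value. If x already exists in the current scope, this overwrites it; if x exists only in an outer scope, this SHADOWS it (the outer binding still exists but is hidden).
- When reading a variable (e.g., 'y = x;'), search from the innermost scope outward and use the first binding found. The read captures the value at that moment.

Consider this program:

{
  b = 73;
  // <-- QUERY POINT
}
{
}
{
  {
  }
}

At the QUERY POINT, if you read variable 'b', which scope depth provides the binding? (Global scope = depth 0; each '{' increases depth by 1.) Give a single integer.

Answer: 1

Derivation:
Step 1: enter scope (depth=1)
Step 2: declare b=73 at depth 1
Visible at query point: b=73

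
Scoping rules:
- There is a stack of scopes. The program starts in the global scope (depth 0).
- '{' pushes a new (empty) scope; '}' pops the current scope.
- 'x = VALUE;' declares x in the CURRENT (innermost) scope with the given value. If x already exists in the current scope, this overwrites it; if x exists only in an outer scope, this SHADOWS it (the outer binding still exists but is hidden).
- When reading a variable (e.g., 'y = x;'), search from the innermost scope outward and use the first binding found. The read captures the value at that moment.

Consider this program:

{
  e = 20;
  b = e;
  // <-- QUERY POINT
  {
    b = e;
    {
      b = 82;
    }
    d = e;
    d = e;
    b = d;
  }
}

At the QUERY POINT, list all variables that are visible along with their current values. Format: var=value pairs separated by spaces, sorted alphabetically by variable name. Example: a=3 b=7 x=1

Step 1: enter scope (depth=1)
Step 2: declare e=20 at depth 1
Step 3: declare b=(read e)=20 at depth 1
Visible at query point: b=20 e=20

Answer: b=20 e=20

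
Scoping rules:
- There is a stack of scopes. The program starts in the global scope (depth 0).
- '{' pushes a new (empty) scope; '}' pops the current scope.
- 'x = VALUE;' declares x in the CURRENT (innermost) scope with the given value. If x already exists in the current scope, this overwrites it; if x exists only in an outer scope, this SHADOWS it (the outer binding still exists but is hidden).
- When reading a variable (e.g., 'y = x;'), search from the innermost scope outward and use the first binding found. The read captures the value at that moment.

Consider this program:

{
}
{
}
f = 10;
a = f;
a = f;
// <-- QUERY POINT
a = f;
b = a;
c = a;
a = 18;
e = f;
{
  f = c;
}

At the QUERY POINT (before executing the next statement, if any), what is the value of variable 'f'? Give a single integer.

Answer: 10

Derivation:
Step 1: enter scope (depth=1)
Step 2: exit scope (depth=0)
Step 3: enter scope (depth=1)
Step 4: exit scope (depth=0)
Step 5: declare f=10 at depth 0
Step 6: declare a=(read f)=10 at depth 0
Step 7: declare a=(read f)=10 at depth 0
Visible at query point: a=10 f=10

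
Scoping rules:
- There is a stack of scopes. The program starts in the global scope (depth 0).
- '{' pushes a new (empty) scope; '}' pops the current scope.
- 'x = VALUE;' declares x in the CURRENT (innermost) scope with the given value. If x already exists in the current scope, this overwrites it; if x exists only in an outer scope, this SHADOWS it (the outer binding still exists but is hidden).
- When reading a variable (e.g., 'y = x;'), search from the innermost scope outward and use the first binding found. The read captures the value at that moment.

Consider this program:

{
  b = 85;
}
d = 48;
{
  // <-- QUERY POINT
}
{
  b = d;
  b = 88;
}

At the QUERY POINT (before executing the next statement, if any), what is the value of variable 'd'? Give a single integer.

Step 1: enter scope (depth=1)
Step 2: declare b=85 at depth 1
Step 3: exit scope (depth=0)
Step 4: declare d=48 at depth 0
Step 5: enter scope (depth=1)
Visible at query point: d=48

Answer: 48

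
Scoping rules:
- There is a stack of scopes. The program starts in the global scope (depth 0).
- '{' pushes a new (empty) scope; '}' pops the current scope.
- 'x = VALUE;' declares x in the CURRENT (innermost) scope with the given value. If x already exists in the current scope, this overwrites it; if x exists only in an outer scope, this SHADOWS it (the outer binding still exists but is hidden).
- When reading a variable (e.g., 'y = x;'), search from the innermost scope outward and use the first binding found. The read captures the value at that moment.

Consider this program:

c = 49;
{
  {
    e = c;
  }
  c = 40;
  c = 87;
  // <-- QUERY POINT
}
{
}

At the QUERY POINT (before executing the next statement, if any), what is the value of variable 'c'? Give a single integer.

Step 1: declare c=49 at depth 0
Step 2: enter scope (depth=1)
Step 3: enter scope (depth=2)
Step 4: declare e=(read c)=49 at depth 2
Step 5: exit scope (depth=1)
Step 6: declare c=40 at depth 1
Step 7: declare c=87 at depth 1
Visible at query point: c=87

Answer: 87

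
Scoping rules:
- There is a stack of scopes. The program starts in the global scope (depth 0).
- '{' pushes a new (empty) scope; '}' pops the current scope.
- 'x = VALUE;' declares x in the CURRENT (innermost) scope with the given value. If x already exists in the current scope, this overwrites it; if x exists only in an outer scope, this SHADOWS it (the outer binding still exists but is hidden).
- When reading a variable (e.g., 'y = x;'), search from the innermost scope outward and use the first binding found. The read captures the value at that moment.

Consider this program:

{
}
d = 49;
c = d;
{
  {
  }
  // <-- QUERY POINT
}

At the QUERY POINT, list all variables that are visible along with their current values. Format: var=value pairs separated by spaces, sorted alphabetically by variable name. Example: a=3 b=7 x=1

Answer: c=49 d=49

Derivation:
Step 1: enter scope (depth=1)
Step 2: exit scope (depth=0)
Step 3: declare d=49 at depth 0
Step 4: declare c=(read d)=49 at depth 0
Step 5: enter scope (depth=1)
Step 6: enter scope (depth=2)
Step 7: exit scope (depth=1)
Visible at query point: c=49 d=49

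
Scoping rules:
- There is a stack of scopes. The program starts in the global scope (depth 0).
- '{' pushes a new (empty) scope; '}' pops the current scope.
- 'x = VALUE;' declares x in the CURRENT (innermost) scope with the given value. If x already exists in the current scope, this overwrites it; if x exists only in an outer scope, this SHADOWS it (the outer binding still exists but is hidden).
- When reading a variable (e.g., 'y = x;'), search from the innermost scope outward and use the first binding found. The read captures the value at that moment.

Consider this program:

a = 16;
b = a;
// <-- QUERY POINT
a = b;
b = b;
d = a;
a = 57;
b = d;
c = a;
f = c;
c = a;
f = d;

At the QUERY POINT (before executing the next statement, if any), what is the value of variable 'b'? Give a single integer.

Step 1: declare a=16 at depth 0
Step 2: declare b=(read a)=16 at depth 0
Visible at query point: a=16 b=16

Answer: 16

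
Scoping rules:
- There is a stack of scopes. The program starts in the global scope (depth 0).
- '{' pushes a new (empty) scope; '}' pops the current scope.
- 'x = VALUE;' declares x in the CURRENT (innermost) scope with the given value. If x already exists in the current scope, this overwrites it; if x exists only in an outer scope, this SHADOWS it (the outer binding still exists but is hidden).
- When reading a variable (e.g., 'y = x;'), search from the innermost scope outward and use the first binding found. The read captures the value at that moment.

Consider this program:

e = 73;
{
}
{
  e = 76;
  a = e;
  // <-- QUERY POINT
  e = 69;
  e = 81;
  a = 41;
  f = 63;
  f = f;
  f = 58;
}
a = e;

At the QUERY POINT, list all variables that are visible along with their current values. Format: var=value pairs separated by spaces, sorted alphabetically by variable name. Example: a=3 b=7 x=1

Answer: a=76 e=76

Derivation:
Step 1: declare e=73 at depth 0
Step 2: enter scope (depth=1)
Step 3: exit scope (depth=0)
Step 4: enter scope (depth=1)
Step 5: declare e=76 at depth 1
Step 6: declare a=(read e)=76 at depth 1
Visible at query point: a=76 e=76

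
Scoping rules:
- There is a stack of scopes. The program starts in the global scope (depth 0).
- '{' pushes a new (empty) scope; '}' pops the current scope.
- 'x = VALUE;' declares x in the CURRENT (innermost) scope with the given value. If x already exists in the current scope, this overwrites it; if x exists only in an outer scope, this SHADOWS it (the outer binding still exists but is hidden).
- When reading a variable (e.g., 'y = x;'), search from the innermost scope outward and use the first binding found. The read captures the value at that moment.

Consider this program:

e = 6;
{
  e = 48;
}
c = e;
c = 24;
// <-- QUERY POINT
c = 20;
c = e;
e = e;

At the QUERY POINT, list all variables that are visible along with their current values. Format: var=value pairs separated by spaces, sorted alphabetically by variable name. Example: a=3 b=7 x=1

Answer: c=24 e=6

Derivation:
Step 1: declare e=6 at depth 0
Step 2: enter scope (depth=1)
Step 3: declare e=48 at depth 1
Step 4: exit scope (depth=0)
Step 5: declare c=(read e)=6 at depth 0
Step 6: declare c=24 at depth 0
Visible at query point: c=24 e=6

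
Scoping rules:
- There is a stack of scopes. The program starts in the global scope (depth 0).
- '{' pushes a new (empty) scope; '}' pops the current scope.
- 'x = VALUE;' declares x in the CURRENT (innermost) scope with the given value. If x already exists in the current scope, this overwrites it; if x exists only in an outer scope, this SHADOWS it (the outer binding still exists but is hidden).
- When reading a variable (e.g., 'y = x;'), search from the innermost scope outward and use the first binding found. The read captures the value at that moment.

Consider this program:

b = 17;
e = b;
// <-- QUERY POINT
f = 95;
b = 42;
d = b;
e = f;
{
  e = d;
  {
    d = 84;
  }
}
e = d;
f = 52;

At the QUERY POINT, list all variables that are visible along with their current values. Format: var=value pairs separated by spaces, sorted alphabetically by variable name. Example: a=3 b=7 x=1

Step 1: declare b=17 at depth 0
Step 2: declare e=(read b)=17 at depth 0
Visible at query point: b=17 e=17

Answer: b=17 e=17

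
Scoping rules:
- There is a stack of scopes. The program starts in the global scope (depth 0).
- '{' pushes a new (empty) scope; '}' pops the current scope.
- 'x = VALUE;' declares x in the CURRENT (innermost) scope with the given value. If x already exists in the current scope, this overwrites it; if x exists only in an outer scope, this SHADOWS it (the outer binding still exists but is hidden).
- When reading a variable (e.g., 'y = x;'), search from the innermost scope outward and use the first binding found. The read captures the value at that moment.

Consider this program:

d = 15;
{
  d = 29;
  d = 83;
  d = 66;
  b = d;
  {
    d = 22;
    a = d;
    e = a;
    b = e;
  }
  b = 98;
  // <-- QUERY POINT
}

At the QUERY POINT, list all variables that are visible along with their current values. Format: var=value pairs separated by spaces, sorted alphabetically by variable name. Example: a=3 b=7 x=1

Answer: b=98 d=66

Derivation:
Step 1: declare d=15 at depth 0
Step 2: enter scope (depth=1)
Step 3: declare d=29 at depth 1
Step 4: declare d=83 at depth 1
Step 5: declare d=66 at depth 1
Step 6: declare b=(read d)=66 at depth 1
Step 7: enter scope (depth=2)
Step 8: declare d=22 at depth 2
Step 9: declare a=(read d)=22 at depth 2
Step 10: declare e=(read a)=22 at depth 2
Step 11: declare b=(read e)=22 at depth 2
Step 12: exit scope (depth=1)
Step 13: declare b=98 at depth 1
Visible at query point: b=98 d=66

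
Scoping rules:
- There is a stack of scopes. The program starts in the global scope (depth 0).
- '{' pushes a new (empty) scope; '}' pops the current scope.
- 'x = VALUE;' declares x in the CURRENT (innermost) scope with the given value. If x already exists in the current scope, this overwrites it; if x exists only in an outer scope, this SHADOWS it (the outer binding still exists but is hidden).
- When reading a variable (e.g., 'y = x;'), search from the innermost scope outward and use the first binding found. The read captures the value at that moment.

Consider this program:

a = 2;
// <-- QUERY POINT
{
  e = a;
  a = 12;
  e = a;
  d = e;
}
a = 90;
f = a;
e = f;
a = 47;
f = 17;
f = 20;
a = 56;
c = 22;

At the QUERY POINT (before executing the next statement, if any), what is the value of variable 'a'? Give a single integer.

Answer: 2

Derivation:
Step 1: declare a=2 at depth 0
Visible at query point: a=2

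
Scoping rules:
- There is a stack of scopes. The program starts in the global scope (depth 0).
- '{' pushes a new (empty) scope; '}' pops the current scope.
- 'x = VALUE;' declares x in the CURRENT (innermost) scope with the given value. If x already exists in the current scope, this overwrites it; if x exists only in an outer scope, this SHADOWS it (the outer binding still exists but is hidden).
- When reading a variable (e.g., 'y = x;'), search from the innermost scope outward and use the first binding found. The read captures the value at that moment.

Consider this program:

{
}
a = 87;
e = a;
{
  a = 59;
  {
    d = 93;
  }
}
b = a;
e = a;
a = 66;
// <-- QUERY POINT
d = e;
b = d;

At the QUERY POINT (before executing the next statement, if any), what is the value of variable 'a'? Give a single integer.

Step 1: enter scope (depth=1)
Step 2: exit scope (depth=0)
Step 3: declare a=87 at depth 0
Step 4: declare e=(read a)=87 at depth 0
Step 5: enter scope (depth=1)
Step 6: declare a=59 at depth 1
Step 7: enter scope (depth=2)
Step 8: declare d=93 at depth 2
Step 9: exit scope (depth=1)
Step 10: exit scope (depth=0)
Step 11: declare b=(read a)=87 at depth 0
Step 12: declare e=(read a)=87 at depth 0
Step 13: declare a=66 at depth 0
Visible at query point: a=66 b=87 e=87

Answer: 66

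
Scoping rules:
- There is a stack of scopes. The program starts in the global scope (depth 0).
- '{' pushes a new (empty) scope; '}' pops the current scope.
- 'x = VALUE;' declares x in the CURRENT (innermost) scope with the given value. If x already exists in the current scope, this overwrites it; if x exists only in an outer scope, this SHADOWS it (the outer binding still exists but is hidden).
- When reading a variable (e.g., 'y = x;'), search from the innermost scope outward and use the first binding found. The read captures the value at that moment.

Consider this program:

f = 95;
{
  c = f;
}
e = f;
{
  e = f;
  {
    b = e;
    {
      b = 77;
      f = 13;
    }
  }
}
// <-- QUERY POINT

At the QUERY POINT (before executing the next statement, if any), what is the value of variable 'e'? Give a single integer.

Step 1: declare f=95 at depth 0
Step 2: enter scope (depth=1)
Step 3: declare c=(read f)=95 at depth 1
Step 4: exit scope (depth=0)
Step 5: declare e=(read f)=95 at depth 0
Step 6: enter scope (depth=1)
Step 7: declare e=(read f)=95 at depth 1
Step 8: enter scope (depth=2)
Step 9: declare b=(read e)=95 at depth 2
Step 10: enter scope (depth=3)
Step 11: declare b=77 at depth 3
Step 12: declare f=13 at depth 3
Step 13: exit scope (depth=2)
Step 14: exit scope (depth=1)
Step 15: exit scope (depth=0)
Visible at query point: e=95 f=95

Answer: 95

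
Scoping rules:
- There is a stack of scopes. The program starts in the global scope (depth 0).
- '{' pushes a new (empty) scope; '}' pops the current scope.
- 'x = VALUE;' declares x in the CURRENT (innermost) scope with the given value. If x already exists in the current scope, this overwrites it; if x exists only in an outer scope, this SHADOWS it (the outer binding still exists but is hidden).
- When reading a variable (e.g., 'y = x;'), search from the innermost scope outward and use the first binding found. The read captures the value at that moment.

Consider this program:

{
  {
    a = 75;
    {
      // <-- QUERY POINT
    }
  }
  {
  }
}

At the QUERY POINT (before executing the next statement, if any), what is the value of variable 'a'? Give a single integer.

Answer: 75

Derivation:
Step 1: enter scope (depth=1)
Step 2: enter scope (depth=2)
Step 3: declare a=75 at depth 2
Step 4: enter scope (depth=3)
Visible at query point: a=75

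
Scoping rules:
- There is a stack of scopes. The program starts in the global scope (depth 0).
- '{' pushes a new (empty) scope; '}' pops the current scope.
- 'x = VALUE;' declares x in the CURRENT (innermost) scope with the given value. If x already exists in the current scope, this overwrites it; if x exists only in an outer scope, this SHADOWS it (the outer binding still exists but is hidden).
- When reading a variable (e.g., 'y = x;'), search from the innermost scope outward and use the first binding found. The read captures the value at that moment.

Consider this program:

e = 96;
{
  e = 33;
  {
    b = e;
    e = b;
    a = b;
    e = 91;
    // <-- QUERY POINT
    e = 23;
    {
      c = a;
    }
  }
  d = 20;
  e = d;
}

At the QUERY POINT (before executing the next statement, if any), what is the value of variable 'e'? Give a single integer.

Step 1: declare e=96 at depth 0
Step 2: enter scope (depth=1)
Step 3: declare e=33 at depth 1
Step 4: enter scope (depth=2)
Step 5: declare b=(read e)=33 at depth 2
Step 6: declare e=(read b)=33 at depth 2
Step 7: declare a=(read b)=33 at depth 2
Step 8: declare e=91 at depth 2
Visible at query point: a=33 b=33 e=91

Answer: 91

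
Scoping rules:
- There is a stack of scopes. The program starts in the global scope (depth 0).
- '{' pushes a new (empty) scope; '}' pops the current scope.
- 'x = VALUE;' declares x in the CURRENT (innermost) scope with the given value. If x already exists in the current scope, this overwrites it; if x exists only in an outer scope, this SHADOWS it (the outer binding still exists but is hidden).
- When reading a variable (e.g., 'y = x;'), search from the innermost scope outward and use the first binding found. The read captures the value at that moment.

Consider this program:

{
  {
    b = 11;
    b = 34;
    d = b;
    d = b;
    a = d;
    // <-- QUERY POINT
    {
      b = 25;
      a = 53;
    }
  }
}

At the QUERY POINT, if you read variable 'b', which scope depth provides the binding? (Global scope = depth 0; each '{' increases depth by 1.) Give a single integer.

Answer: 2

Derivation:
Step 1: enter scope (depth=1)
Step 2: enter scope (depth=2)
Step 3: declare b=11 at depth 2
Step 4: declare b=34 at depth 2
Step 5: declare d=(read b)=34 at depth 2
Step 6: declare d=(read b)=34 at depth 2
Step 7: declare a=(read d)=34 at depth 2
Visible at query point: a=34 b=34 d=34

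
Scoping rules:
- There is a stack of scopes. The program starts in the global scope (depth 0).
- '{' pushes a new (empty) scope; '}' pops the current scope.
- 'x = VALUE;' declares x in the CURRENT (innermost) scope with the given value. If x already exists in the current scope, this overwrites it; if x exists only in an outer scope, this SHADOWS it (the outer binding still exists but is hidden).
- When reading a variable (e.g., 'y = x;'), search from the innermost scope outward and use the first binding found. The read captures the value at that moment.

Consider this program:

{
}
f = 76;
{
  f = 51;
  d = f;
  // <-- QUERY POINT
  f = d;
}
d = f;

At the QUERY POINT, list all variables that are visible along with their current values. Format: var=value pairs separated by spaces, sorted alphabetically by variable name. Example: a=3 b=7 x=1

Answer: d=51 f=51

Derivation:
Step 1: enter scope (depth=1)
Step 2: exit scope (depth=0)
Step 3: declare f=76 at depth 0
Step 4: enter scope (depth=1)
Step 5: declare f=51 at depth 1
Step 6: declare d=(read f)=51 at depth 1
Visible at query point: d=51 f=51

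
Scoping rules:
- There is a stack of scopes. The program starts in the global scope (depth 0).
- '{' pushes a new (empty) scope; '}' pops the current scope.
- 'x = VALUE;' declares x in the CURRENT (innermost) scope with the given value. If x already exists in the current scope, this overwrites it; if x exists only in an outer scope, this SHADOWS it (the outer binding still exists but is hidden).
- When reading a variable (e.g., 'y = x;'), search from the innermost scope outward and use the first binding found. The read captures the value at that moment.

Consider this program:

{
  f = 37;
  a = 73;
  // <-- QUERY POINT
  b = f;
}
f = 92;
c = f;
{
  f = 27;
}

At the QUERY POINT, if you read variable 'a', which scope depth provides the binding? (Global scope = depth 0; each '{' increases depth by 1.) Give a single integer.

Step 1: enter scope (depth=1)
Step 2: declare f=37 at depth 1
Step 3: declare a=73 at depth 1
Visible at query point: a=73 f=37

Answer: 1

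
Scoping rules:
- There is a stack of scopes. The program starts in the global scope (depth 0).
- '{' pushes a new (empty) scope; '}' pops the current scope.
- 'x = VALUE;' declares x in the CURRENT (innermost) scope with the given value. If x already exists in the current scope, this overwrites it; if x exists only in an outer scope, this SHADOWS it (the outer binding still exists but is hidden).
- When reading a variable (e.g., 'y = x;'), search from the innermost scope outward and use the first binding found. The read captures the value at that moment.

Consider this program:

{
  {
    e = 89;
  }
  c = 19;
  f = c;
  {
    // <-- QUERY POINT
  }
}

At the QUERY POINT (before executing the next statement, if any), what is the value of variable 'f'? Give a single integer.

Step 1: enter scope (depth=1)
Step 2: enter scope (depth=2)
Step 3: declare e=89 at depth 2
Step 4: exit scope (depth=1)
Step 5: declare c=19 at depth 1
Step 6: declare f=(read c)=19 at depth 1
Step 7: enter scope (depth=2)
Visible at query point: c=19 f=19

Answer: 19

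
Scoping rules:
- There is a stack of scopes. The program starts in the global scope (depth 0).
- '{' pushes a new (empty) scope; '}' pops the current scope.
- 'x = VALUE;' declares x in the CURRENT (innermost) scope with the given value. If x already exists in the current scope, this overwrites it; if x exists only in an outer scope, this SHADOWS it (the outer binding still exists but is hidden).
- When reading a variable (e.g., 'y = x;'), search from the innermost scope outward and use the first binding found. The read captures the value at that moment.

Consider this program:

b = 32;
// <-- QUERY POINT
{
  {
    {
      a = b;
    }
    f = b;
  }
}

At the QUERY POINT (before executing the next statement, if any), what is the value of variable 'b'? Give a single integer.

Answer: 32

Derivation:
Step 1: declare b=32 at depth 0
Visible at query point: b=32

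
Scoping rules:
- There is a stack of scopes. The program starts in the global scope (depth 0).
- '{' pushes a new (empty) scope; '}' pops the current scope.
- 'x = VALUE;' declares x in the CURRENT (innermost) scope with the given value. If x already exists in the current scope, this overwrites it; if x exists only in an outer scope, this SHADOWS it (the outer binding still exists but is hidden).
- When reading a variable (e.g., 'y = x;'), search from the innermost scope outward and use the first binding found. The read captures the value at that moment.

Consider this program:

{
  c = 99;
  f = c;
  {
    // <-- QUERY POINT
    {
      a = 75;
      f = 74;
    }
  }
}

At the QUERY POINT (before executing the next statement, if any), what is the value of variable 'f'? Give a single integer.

Step 1: enter scope (depth=1)
Step 2: declare c=99 at depth 1
Step 3: declare f=(read c)=99 at depth 1
Step 4: enter scope (depth=2)
Visible at query point: c=99 f=99

Answer: 99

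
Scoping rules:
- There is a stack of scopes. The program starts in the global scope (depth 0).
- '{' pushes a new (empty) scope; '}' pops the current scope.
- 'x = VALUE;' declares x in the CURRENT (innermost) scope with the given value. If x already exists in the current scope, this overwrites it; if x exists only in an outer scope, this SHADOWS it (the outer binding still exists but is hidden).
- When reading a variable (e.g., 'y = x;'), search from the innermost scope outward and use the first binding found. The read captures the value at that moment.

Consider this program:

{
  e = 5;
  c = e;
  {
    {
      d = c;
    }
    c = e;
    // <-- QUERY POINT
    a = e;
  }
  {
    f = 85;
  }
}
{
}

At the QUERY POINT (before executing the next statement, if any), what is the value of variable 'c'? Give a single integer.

Step 1: enter scope (depth=1)
Step 2: declare e=5 at depth 1
Step 3: declare c=(read e)=5 at depth 1
Step 4: enter scope (depth=2)
Step 5: enter scope (depth=3)
Step 6: declare d=(read c)=5 at depth 3
Step 7: exit scope (depth=2)
Step 8: declare c=(read e)=5 at depth 2
Visible at query point: c=5 e=5

Answer: 5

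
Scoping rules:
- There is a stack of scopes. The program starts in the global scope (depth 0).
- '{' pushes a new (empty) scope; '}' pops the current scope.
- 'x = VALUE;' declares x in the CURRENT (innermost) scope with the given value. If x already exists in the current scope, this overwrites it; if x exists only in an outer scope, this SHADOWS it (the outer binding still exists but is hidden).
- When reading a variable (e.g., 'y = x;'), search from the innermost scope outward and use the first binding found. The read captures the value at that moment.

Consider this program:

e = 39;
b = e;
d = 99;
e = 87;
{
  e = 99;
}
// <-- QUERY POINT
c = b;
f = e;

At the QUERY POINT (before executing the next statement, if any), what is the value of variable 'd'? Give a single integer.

Answer: 99

Derivation:
Step 1: declare e=39 at depth 0
Step 2: declare b=(read e)=39 at depth 0
Step 3: declare d=99 at depth 0
Step 4: declare e=87 at depth 0
Step 5: enter scope (depth=1)
Step 6: declare e=99 at depth 1
Step 7: exit scope (depth=0)
Visible at query point: b=39 d=99 e=87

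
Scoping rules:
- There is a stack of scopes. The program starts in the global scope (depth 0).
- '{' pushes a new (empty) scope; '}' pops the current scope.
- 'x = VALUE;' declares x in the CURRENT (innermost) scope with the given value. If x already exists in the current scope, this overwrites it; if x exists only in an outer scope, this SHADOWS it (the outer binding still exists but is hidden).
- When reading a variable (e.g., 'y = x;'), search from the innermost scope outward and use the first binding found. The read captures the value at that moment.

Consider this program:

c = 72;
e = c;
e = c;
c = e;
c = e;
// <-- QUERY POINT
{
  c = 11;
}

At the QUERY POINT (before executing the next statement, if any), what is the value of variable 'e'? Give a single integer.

Step 1: declare c=72 at depth 0
Step 2: declare e=(read c)=72 at depth 0
Step 3: declare e=(read c)=72 at depth 0
Step 4: declare c=(read e)=72 at depth 0
Step 5: declare c=(read e)=72 at depth 0
Visible at query point: c=72 e=72

Answer: 72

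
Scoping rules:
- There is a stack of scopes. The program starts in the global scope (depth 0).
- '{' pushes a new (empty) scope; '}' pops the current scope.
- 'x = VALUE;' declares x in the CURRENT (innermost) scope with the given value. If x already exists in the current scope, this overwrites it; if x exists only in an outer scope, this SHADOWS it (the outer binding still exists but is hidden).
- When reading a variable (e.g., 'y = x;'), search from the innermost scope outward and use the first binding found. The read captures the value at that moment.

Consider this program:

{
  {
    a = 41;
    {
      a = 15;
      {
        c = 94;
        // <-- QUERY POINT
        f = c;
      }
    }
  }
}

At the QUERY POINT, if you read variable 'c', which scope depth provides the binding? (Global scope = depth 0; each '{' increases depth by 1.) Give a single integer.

Answer: 4

Derivation:
Step 1: enter scope (depth=1)
Step 2: enter scope (depth=2)
Step 3: declare a=41 at depth 2
Step 4: enter scope (depth=3)
Step 5: declare a=15 at depth 3
Step 6: enter scope (depth=4)
Step 7: declare c=94 at depth 4
Visible at query point: a=15 c=94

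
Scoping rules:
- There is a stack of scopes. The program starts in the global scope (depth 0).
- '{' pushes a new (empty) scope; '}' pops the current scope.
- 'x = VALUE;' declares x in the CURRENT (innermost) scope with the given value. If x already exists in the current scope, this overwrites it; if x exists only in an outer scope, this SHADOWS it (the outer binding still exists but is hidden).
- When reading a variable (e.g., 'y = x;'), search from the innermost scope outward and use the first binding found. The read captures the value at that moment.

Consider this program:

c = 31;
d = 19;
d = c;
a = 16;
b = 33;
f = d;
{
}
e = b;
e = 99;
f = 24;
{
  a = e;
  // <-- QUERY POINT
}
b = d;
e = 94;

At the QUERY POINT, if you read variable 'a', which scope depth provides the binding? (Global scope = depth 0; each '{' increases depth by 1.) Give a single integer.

Step 1: declare c=31 at depth 0
Step 2: declare d=19 at depth 0
Step 3: declare d=(read c)=31 at depth 0
Step 4: declare a=16 at depth 0
Step 5: declare b=33 at depth 0
Step 6: declare f=(read d)=31 at depth 0
Step 7: enter scope (depth=1)
Step 8: exit scope (depth=0)
Step 9: declare e=(read b)=33 at depth 0
Step 10: declare e=99 at depth 0
Step 11: declare f=24 at depth 0
Step 12: enter scope (depth=1)
Step 13: declare a=(read e)=99 at depth 1
Visible at query point: a=99 b=33 c=31 d=31 e=99 f=24

Answer: 1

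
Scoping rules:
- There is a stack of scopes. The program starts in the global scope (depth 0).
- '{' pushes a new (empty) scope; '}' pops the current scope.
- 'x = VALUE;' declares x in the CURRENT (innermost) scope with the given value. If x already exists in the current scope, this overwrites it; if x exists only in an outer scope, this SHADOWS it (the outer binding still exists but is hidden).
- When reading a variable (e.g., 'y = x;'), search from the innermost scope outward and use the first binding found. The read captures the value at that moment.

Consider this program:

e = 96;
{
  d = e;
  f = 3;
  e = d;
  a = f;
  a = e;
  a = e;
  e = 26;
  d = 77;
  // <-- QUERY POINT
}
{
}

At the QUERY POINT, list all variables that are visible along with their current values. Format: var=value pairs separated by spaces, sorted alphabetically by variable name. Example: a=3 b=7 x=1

Step 1: declare e=96 at depth 0
Step 2: enter scope (depth=1)
Step 3: declare d=(read e)=96 at depth 1
Step 4: declare f=3 at depth 1
Step 5: declare e=(read d)=96 at depth 1
Step 6: declare a=(read f)=3 at depth 1
Step 7: declare a=(read e)=96 at depth 1
Step 8: declare a=(read e)=96 at depth 1
Step 9: declare e=26 at depth 1
Step 10: declare d=77 at depth 1
Visible at query point: a=96 d=77 e=26 f=3

Answer: a=96 d=77 e=26 f=3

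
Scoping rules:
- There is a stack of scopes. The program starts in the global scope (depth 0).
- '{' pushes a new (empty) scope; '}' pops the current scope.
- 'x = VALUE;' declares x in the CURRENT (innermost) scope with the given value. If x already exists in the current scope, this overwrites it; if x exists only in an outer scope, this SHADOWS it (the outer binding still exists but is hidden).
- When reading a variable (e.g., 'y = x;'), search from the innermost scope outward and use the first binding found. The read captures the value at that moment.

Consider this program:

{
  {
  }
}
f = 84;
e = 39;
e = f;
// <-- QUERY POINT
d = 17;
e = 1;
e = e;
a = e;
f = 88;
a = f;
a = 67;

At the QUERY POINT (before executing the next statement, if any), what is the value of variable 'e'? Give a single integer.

Answer: 84

Derivation:
Step 1: enter scope (depth=1)
Step 2: enter scope (depth=2)
Step 3: exit scope (depth=1)
Step 4: exit scope (depth=0)
Step 5: declare f=84 at depth 0
Step 6: declare e=39 at depth 0
Step 7: declare e=(read f)=84 at depth 0
Visible at query point: e=84 f=84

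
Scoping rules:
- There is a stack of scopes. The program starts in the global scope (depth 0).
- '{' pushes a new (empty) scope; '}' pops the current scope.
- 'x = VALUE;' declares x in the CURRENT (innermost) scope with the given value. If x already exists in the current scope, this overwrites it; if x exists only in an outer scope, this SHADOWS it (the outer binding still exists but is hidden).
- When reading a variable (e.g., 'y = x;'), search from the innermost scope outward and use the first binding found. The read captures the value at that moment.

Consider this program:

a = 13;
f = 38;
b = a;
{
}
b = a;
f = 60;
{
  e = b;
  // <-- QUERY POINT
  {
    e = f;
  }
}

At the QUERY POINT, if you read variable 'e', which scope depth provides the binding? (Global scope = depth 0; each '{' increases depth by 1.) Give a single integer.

Answer: 1

Derivation:
Step 1: declare a=13 at depth 0
Step 2: declare f=38 at depth 0
Step 3: declare b=(read a)=13 at depth 0
Step 4: enter scope (depth=1)
Step 5: exit scope (depth=0)
Step 6: declare b=(read a)=13 at depth 0
Step 7: declare f=60 at depth 0
Step 8: enter scope (depth=1)
Step 9: declare e=(read b)=13 at depth 1
Visible at query point: a=13 b=13 e=13 f=60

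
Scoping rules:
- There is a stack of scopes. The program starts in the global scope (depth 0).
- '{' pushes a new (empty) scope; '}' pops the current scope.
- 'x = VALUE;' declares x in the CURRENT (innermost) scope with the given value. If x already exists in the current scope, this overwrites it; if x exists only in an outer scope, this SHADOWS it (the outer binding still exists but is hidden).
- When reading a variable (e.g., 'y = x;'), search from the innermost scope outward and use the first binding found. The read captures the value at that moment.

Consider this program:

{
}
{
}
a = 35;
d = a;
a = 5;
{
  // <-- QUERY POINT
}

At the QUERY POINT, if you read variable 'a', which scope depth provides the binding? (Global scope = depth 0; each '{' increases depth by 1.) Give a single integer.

Answer: 0

Derivation:
Step 1: enter scope (depth=1)
Step 2: exit scope (depth=0)
Step 3: enter scope (depth=1)
Step 4: exit scope (depth=0)
Step 5: declare a=35 at depth 0
Step 6: declare d=(read a)=35 at depth 0
Step 7: declare a=5 at depth 0
Step 8: enter scope (depth=1)
Visible at query point: a=5 d=35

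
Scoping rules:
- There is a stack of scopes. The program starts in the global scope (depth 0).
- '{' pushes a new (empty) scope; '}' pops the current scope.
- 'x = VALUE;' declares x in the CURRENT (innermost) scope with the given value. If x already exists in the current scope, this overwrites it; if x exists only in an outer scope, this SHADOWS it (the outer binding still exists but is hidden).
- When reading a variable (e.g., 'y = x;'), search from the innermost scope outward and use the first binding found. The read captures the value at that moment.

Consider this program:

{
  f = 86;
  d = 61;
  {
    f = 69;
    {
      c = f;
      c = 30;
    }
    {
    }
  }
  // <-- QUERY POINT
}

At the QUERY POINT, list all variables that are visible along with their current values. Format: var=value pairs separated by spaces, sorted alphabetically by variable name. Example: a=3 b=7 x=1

Step 1: enter scope (depth=1)
Step 2: declare f=86 at depth 1
Step 3: declare d=61 at depth 1
Step 4: enter scope (depth=2)
Step 5: declare f=69 at depth 2
Step 6: enter scope (depth=3)
Step 7: declare c=(read f)=69 at depth 3
Step 8: declare c=30 at depth 3
Step 9: exit scope (depth=2)
Step 10: enter scope (depth=3)
Step 11: exit scope (depth=2)
Step 12: exit scope (depth=1)
Visible at query point: d=61 f=86

Answer: d=61 f=86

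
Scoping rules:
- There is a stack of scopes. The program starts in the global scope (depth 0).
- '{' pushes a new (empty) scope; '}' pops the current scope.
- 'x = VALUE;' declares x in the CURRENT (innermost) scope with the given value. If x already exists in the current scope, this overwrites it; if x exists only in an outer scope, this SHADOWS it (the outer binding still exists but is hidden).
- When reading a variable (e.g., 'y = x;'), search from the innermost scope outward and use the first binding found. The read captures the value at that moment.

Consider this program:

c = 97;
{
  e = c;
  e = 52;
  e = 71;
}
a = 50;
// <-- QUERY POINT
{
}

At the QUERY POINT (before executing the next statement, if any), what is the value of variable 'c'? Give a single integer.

Answer: 97

Derivation:
Step 1: declare c=97 at depth 0
Step 2: enter scope (depth=1)
Step 3: declare e=(read c)=97 at depth 1
Step 4: declare e=52 at depth 1
Step 5: declare e=71 at depth 1
Step 6: exit scope (depth=0)
Step 7: declare a=50 at depth 0
Visible at query point: a=50 c=97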